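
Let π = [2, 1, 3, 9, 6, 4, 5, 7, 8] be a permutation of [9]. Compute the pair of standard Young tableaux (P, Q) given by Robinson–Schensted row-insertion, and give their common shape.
P = [1, 3, 4, 5, 7, 8] / [2, 6] / [9];  Q = [1, 3, 4, 7, 8, 9] / [2, 5] / [6];  common shape = (6, 2, 1)

Row-insert the values π_1, π_2, … into P one at a time, bumping the leftmost entry strictly greater than the inserted value down to the next row. The recording tableau Q records, in position (i, j), the step at which that cell was added to P.
  Insert 2 (step 1): P = [2];  Q = [1]
  Insert 1 (step 2): P = [1] / [2];  Q = [1] / [2]
  Insert 3 (step 3): P = [1, 3] / [2];  Q = [1, 3] / [2]
  Insert 9 (step 4): P = [1, 3, 9] / [2];  Q = [1, 3, 4] / [2]
  Insert 6 (step 5): P = [1, 3, 6] / [2, 9];  Q = [1, 3, 4] / [2, 5]
  Insert 4 (step 6): P = [1, 3, 4] / [2, 6] / [9];  Q = [1, 3, 4] / [2, 5] / [6]
  Insert 5 (step 7): P = [1, 3, 4, 5] / [2, 6] / [9];  Q = [1, 3, 4, 7] / [2, 5] / [6]
  Insert 7 (step 8): P = [1, 3, 4, 5, 7] / [2, 6] / [9];  Q = [1, 3, 4, 7, 8] / [2, 5] / [6]
  Insert 8 (step 9): P = [1, 3, 4, 5, 7, 8] / [2, 6] / [9];  Q = [1, 3, 4, 7, 8, 9] / [2, 5] / [6]
Final shape: (6, 2, 1).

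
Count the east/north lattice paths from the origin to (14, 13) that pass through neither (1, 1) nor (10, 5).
Number of paths = 8879065

Inclusion–exclusion. Total paths: C(27, 14) = 20058300. Through P₁: C(2, 1)·C(25, 13) = 10400600. Through P₂: C(15, 10)·C(12, 4) = 1486485. Since P₁ is strictly southwest of P₂, a monotone path through both must visit P₁ then P₂; paths through both = C(2, 1)·C(13, 9)·C(12, 4) = 707850. Avoid both = 20058300 − 10400600 − 1486485 + 707850 = 8879065.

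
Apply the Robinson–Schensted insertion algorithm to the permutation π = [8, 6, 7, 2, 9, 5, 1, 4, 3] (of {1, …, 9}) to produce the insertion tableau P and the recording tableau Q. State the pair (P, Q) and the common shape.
P = [1, 3, 9] / [2, 4] / [5, 7] / [6] / [8];  Q = [1, 3, 5] / [2, 6] / [4, 8] / [7] / [9];  common shape = (3, 2, 2, 1, 1)

Row-insert the values π_1, π_2, … into P one at a time, bumping the leftmost entry strictly greater than the inserted value down to the next row. The recording tableau Q records, in position (i, j), the step at which that cell was added to P.
  Insert 8 (step 1): P = [8];  Q = [1]
  Insert 6 (step 2): P = [6] / [8];  Q = [1] / [2]
  Insert 7 (step 3): P = [6, 7] / [8];  Q = [1, 3] / [2]
  Insert 2 (step 4): P = [2, 7] / [6] / [8];  Q = [1, 3] / [2] / [4]
  Insert 9 (step 5): P = [2, 7, 9] / [6] / [8];  Q = [1, 3, 5] / [2] / [4]
  Insert 5 (step 6): P = [2, 5, 9] / [6, 7] / [8];  Q = [1, 3, 5] / [2, 6] / [4]
  Insert 1 (step 7): P = [1, 5, 9] / [2, 7] / [6] / [8];  Q = [1, 3, 5] / [2, 6] / [4] / [7]
  Insert 4 (step 8): P = [1, 4, 9] / [2, 5] / [6, 7] / [8];  Q = [1, 3, 5] / [2, 6] / [4, 8] / [7]
  Insert 3 (step 9): P = [1, 3, 9] / [2, 4] / [5, 7] / [6] / [8];  Q = [1, 3, 5] / [2, 6] / [4, 8] / [7] / [9]
Final shape: (3, 2, 2, 1, 1).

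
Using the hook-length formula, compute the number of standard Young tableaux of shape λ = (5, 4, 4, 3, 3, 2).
# SYT of shape (5, 4, 4, 3, 3, 2) = 224478540

Hook-length formula: f^λ = n! / Π hook(c), product over all cells c of the Young diagram. For λ = (5, 4, 4, 3, 3, 2), n = 21 boxes. Hook lengths by row (left-to-right, top-to-bottom): [10, 9, 7, 4, 1]; [8, 7, 5, 2]; [7, 6, 4, 1]; [5, 4, 2]; [4, 3, 1]; [2, 1]. Product of hooks = 227598336000. So f^λ = 21! / 227598336000 = 51090942171709440000 / 227598336000 = 224478540.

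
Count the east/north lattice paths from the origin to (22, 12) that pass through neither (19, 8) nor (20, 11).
Number of paths = 243275370

Inclusion–exclusion. Total paths: C(34, 22) = 548354040. Through P₁: C(27, 19)·C(7, 3) = 77702625. Through P₂: C(31, 20)·C(3, 2) = 254016945. Since P₁ is strictly southwest of P₂, a monotone path through both must visit P₁ then P₂; paths through both = C(27, 19)·C(4, 1)·C(3, 2) = 26640900. Avoid both = 548354040 − 77702625 − 254016945 + 26640900 = 243275370.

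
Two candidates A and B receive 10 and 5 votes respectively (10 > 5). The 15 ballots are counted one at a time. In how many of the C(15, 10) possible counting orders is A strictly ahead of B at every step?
Strict-lead orderings = 1001

Total orderings of the 15 votes with 10 for A: C(15, 10) = 3003. By the Bertrand ballot formula (Cycle Lemma / reflection principle), the number of orderings in which A is strictly ahead of B throughout is (p − q)/(p + q) · C(p + q, p) = (10 − 5)/(10 + 5) · 3003 = 1001.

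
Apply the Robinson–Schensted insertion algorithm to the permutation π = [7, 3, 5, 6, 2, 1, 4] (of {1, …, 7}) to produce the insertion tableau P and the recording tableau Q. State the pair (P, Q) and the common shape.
P = [1, 4, 6] / [2, 5] / [3] / [7];  Q = [1, 3, 4] / [2, 7] / [5] / [6];  common shape = (3, 2, 1, 1)

Row-insert the values π_1, π_2, … into P one at a time, bumping the leftmost entry strictly greater than the inserted value down to the next row. The recording tableau Q records, in position (i, j), the step at which that cell was added to P.
  Insert 7 (step 1): P = [7];  Q = [1]
  Insert 3 (step 2): P = [3] / [7];  Q = [1] / [2]
  Insert 5 (step 3): P = [3, 5] / [7];  Q = [1, 3] / [2]
  Insert 6 (step 4): P = [3, 5, 6] / [7];  Q = [1, 3, 4] / [2]
  Insert 2 (step 5): P = [2, 5, 6] / [3] / [7];  Q = [1, 3, 4] / [2] / [5]
  Insert 1 (step 6): P = [1, 5, 6] / [2] / [3] / [7];  Q = [1, 3, 4] / [2] / [5] / [6]
  Insert 4 (step 7): P = [1, 4, 6] / [2, 5] / [3] / [7];  Q = [1, 3, 4] / [2, 7] / [5] / [6]
Final shape: (3, 2, 1, 1).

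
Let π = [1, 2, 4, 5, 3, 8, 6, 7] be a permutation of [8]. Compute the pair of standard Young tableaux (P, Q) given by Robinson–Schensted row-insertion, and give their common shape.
P = [1, 2, 3, 5, 6, 7] / [4, 8];  Q = [1, 2, 3, 4, 6, 8] / [5, 7];  common shape = (6, 2)

Row-insert the values π_1, π_2, … into P one at a time, bumping the leftmost entry strictly greater than the inserted value down to the next row. The recording tableau Q records, in position (i, j), the step at which that cell was added to P.
  Insert 1 (step 1): P = [1];  Q = [1]
  Insert 2 (step 2): P = [1, 2];  Q = [1, 2]
  Insert 4 (step 3): P = [1, 2, 4];  Q = [1, 2, 3]
  Insert 5 (step 4): P = [1, 2, 4, 5];  Q = [1, 2, 3, 4]
  Insert 3 (step 5): P = [1, 2, 3, 5] / [4];  Q = [1, 2, 3, 4] / [5]
  Insert 8 (step 6): P = [1, 2, 3, 5, 8] / [4];  Q = [1, 2, 3, 4, 6] / [5]
  Insert 6 (step 7): P = [1, 2, 3, 5, 6] / [4, 8];  Q = [1, 2, 3, 4, 6] / [5, 7]
  Insert 7 (step 8): P = [1, 2, 3, 5, 6, 7] / [4, 8];  Q = [1, 2, 3, 4, 6, 8] / [5, 7]
Final shape: (6, 2).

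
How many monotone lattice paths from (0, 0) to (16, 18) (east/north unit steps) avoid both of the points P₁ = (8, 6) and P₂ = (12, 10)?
Number of paths = 1609637700

Inclusion–exclusion. Total paths: C(34, 16) = 2203961430. Through P₁: C(14, 8)·C(20, 8) = 378287910. Through P₂: C(22, 12)·C(12, 4) = 320089770. Since P₁ is strictly southwest of P₂, a monotone path through both must visit P₁ then P₂; paths through both = C(14, 8)·C(8, 4)·C(12, 4) = 104053950. Avoid both = 2203961430 − 378287910 − 320089770 + 104053950 = 1609637700.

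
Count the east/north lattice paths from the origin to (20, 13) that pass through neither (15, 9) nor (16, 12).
Number of paths = 282462241

Inclusion–exclusion. Total paths: C(33, 20) = 573166440. Through P₁: C(24, 15)·C(9, 5) = 164745504. Through P₂: C(28, 16)·C(5, 4) = 152108775. Since P₁ is strictly southwest of P₂, a monotone path through both must visit P₁ then P₂; paths through both = C(24, 15)·C(4, 1)·C(5, 4) = 26150080. Avoid both = 573166440 − 164745504 − 152108775 + 26150080 = 282462241.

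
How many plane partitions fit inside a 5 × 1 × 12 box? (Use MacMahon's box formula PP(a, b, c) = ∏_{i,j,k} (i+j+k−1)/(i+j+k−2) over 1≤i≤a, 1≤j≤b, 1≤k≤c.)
PP(5, 1, 12) = 6188

Evaluate the triple product over i = 1..5, j = 1..1, k = 1..12. The factors are (2/1) · (3/2) · (4/3) · (5/4) · (6/5) · (7/6) · (8/7) · (9/8) · … (60 factors total). The numerators and denominators telescope so the product is an integer; carrying out the multiplication exactly gives PP(5, 1, 12) = 6188.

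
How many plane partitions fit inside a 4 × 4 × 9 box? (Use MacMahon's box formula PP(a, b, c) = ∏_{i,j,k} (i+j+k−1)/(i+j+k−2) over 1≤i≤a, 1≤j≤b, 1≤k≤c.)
PP(4, 4, 9) = 677352676

Evaluate the triple product over i = 1..4, j = 1..4, k = 1..9. The factors are (2/1) · (3/2) · (4/3) · (5/4) · (6/5) · (7/6) · (8/7) · (9/8) · … (144 factors total). The numerators and denominators telescope so the product is an integer; carrying out the multiplication exactly gives PP(4, 4, 9) = 677352676.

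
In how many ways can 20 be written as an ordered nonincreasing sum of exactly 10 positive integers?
p(20, 10 parts) = 42

Partitions of n into exactly k parts are in bijection with partitions of n − k into at most k parts (subtract 1 from each part). So p(20, exactly 10) = p(10, parts ≤ 10). Computing via the recurrence p(m, j) = p(m, j−1) + p(m−j, j) gives 42.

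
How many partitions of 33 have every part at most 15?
p(33, parts ≤ 15) = 8932

Use the recurrence p(n, m) = p(n, m−1) + p(n−m, m): either the largest part is < m (count p(n, m−1)) or the largest part is exactly m (remove one copy of m, count p(n−m, m)). With p(0, ·) = 1 this gives p(33, parts ≤ 15) = 8932. (By conjugating Young diagrams, this also counts partitions of 33 into at most 15 parts.)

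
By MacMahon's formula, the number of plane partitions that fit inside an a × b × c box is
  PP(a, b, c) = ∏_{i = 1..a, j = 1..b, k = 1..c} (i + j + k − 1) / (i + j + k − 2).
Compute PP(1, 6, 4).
PP(1, 6, 4) = 210

Evaluate the triple product over i = 1..1, j = 1..6, k = 1..4. The factors are (2/1) · (3/2) · (4/3) · (5/4) · (3/2) · (4/3) · (5/4) · (6/5) · … (24 factors total). The numerators and denominators telescope so the product is an integer; carrying out the multiplication exactly gives PP(1, 6, 4) = 210.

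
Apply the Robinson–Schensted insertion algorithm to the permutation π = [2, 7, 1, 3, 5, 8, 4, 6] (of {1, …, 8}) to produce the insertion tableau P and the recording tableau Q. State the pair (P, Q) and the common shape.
P = [1, 3, 4, 6] / [2, 5, 8] / [7];  Q = [1, 2, 5, 6] / [3, 4, 8] / [7];  common shape = (4, 3, 1)

Row-insert the values π_1, π_2, … into P one at a time, bumping the leftmost entry strictly greater than the inserted value down to the next row. The recording tableau Q records, in position (i, j), the step at which that cell was added to P.
  Insert 2 (step 1): P = [2];  Q = [1]
  Insert 7 (step 2): P = [2, 7];  Q = [1, 2]
  Insert 1 (step 3): P = [1, 7] / [2];  Q = [1, 2] / [3]
  Insert 3 (step 4): P = [1, 3] / [2, 7];  Q = [1, 2] / [3, 4]
  Insert 5 (step 5): P = [1, 3, 5] / [2, 7];  Q = [1, 2, 5] / [3, 4]
  Insert 8 (step 6): P = [1, 3, 5, 8] / [2, 7];  Q = [1, 2, 5, 6] / [3, 4]
  Insert 4 (step 7): P = [1, 3, 4, 8] / [2, 5] / [7];  Q = [1, 2, 5, 6] / [3, 4] / [7]
  Insert 6 (step 8): P = [1, 3, 4, 6] / [2, 5, 8] / [7];  Q = [1, 2, 5, 6] / [3, 4, 8] / [7]
Final shape: (4, 3, 1).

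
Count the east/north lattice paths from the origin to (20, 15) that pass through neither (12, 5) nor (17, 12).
Number of paths = 2037267876

Inclusion–exclusion. Total paths: C(35, 20) = 3247943160. Through P₁: C(17, 12)·C(18, 8) = 270774504. Through P₂: C(29, 17)·C(6, 3) = 1037918700. Since P₁ is strictly southwest of P₂, a monotone path through both must visit P₁ then P₂; paths through both = C(17, 12)·C(12, 5)·C(6, 3) = 98017920. Avoid both = 3247943160 − 270774504 − 1037918700 + 98017920 = 2037267876.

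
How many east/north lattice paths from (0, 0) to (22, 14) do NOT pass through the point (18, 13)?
Number of paths = 2765031825

Total paths from (0, 0) to (22, 14): C(36, 22) = 3796297200. Paths through (18, 13): (paths (0, 0) → (18, 13)) × (paths (18, 13) → (22, 14)) = C(31, 18) · C(5, 4) = 206253075 · 5 = 1031265375. Avoidance count = 3796297200 − 1031265375 = 2765031825.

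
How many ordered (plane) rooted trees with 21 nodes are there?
C_20 = 6564120420

These ordered rooted trees are counted by the Catalan number C_n = (1/(n + 1)) · C(2n, n). For n = 20: C_20 = (1/21) · C(40, 20) = 137846528820/21 = 6564120420.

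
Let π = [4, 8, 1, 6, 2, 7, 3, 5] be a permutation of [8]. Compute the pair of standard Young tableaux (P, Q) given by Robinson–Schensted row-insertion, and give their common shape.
P = [1, 2, 3, 5] / [4, 6, 7] / [8];  Q = [1, 2, 6, 8] / [3, 4, 7] / [5];  common shape = (4, 3, 1)

Row-insert the values π_1, π_2, … into P one at a time, bumping the leftmost entry strictly greater than the inserted value down to the next row. The recording tableau Q records, in position (i, j), the step at which that cell was added to P.
  Insert 4 (step 1): P = [4];  Q = [1]
  Insert 8 (step 2): P = [4, 8];  Q = [1, 2]
  Insert 1 (step 3): P = [1, 8] / [4];  Q = [1, 2] / [3]
  Insert 6 (step 4): P = [1, 6] / [4, 8];  Q = [1, 2] / [3, 4]
  Insert 2 (step 5): P = [1, 2] / [4, 6] / [8];  Q = [1, 2] / [3, 4] / [5]
  Insert 7 (step 6): P = [1, 2, 7] / [4, 6] / [8];  Q = [1, 2, 6] / [3, 4] / [5]
  Insert 3 (step 7): P = [1, 2, 3] / [4, 6, 7] / [8];  Q = [1, 2, 6] / [3, 4, 7] / [5]
  Insert 5 (step 8): P = [1, 2, 3, 5] / [4, 6, 7] / [8];  Q = [1, 2, 6, 8] / [3, 4, 7] / [5]
Final shape: (4, 3, 1).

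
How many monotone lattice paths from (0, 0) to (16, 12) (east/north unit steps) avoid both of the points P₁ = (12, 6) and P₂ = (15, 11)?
Number of paths = 13150163

Inclusion–exclusion. Total paths: C(28, 16) = 30421755. Through P₁: C(18, 12)·C(10, 4) = 3898440. Through P₂: C(26, 15)·C(2, 1) = 15452320. Since P₁ is strictly southwest of P₂, a monotone path through both must visit P₁ then P₂; paths through both = C(18, 12)·C(8, 3)·C(2, 1) = 2079168. Avoid both = 30421755 − 3898440 − 15452320 + 2079168 = 13150163.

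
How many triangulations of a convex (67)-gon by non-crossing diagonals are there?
C_65 = 1440418573150919668872489894243865350

These polygon triangulations are counted by the Catalan number C_n = (1/(n + 1)) · C(2n, n). For n = 65: C_65 = (1/66) · C(130, 65) = 95067625827960698145584333020095113100/66 = 1440418573150919668872489894243865350.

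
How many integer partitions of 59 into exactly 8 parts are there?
p(59, 8 parts) = 33940

Partitions of n into exactly k parts are in bijection with partitions of n − k into at most k parts (subtract 1 from each part). So p(59, exactly 8) = p(51, parts ≤ 8). Computing via the recurrence p(m, j) = p(m, j−1) + p(m−j, j) gives 33940.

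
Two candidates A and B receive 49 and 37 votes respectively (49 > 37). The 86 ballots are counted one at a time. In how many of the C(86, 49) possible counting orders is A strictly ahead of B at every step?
Strict-lead orderings = 403777767651618701273400

Total orderings of the 86 votes with 49 for A: C(86, 49) = 2893740668169934025792700. By the Bertrand ballot formula (Cycle Lemma / reflection principle), the number of orderings in which A is strictly ahead of B throughout is (p − q)/(p + q) · C(p + q, p) = (49 − 37)/(49 + 37) · 2893740668169934025792700 = 403777767651618701273400.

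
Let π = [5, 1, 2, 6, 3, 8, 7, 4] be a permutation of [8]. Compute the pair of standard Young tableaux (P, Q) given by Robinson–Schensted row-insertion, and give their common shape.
P = [1, 2, 3, 4] / [5, 6, 7] / [8];  Q = [1, 3, 4, 6] / [2, 5, 7] / [8];  common shape = (4, 3, 1)

Row-insert the values π_1, π_2, … into P one at a time, bumping the leftmost entry strictly greater than the inserted value down to the next row. The recording tableau Q records, in position (i, j), the step at which that cell was added to P.
  Insert 5 (step 1): P = [5];  Q = [1]
  Insert 1 (step 2): P = [1] / [5];  Q = [1] / [2]
  Insert 2 (step 3): P = [1, 2] / [5];  Q = [1, 3] / [2]
  Insert 6 (step 4): P = [1, 2, 6] / [5];  Q = [1, 3, 4] / [2]
  Insert 3 (step 5): P = [1, 2, 3] / [5, 6];  Q = [1, 3, 4] / [2, 5]
  Insert 8 (step 6): P = [1, 2, 3, 8] / [5, 6];  Q = [1, 3, 4, 6] / [2, 5]
  Insert 7 (step 7): P = [1, 2, 3, 7] / [5, 6, 8];  Q = [1, 3, 4, 6] / [2, 5, 7]
  Insert 4 (step 8): P = [1, 2, 3, 4] / [5, 6, 7] / [8];  Q = [1, 3, 4, 6] / [2, 5, 7] / [8]
Final shape: (4, 3, 1).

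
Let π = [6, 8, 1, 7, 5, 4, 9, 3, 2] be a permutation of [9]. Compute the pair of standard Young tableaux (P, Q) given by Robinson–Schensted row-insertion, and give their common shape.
P = [1, 2, 9] / [3, 7] / [4] / [5] / [6] / [8];  Q = [1, 2, 7] / [3, 4] / [5] / [6] / [8] / [9];  common shape = (3, 2, 1, 1, 1, 1)

Row-insert the values π_1, π_2, … into P one at a time, bumping the leftmost entry strictly greater than the inserted value down to the next row. The recording tableau Q records, in position (i, j), the step at which that cell was added to P.
  Insert 6 (step 1): P = [6];  Q = [1]
  Insert 8 (step 2): P = [6, 8];  Q = [1, 2]
  Insert 1 (step 3): P = [1, 8] / [6];  Q = [1, 2] / [3]
  Insert 7 (step 4): P = [1, 7] / [6, 8];  Q = [1, 2] / [3, 4]
  Insert 5 (step 5): P = [1, 5] / [6, 7] / [8];  Q = [1, 2] / [3, 4] / [5]
  Insert 4 (step 6): P = [1, 4] / [5, 7] / [6] / [8];  Q = [1, 2] / [3, 4] / [5] / [6]
  Insert 9 (step 7): P = [1, 4, 9] / [5, 7] / [6] / [8];  Q = [1, 2, 7] / [3, 4] / [5] / [6]
  Insert 3 (step 8): P = [1, 3, 9] / [4, 7] / [5] / [6] / [8];  Q = [1, 2, 7] / [3, 4] / [5] / [6] / [8]
  Insert 2 (step 9): P = [1, 2, 9] / [3, 7] / [4] / [5] / [6] / [8];  Q = [1, 2, 7] / [3, 4] / [5] / [6] / [8] / [9]
Final shape: (3, 2, 1, 1, 1, 1).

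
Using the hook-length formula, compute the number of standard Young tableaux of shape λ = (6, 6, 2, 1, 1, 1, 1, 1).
# SYT of shape (6, 6, 2, 1, 1, 1, 1, 1) = 7674480

Hook-length formula: f^λ = n! / Π hook(c), product over all cells c of the Young diagram. For λ = (6, 6, 2, 1, 1, 1, 1, 1), n = 19 boxes. Hook lengths by row (left-to-right, top-to-bottom): [13, 7, 5, 4, 3, 2]; [12, 6, 4, 3, 2, 1]; [7, 1]; [5]; [4]; [3]; [2]; [1]. Product of hooks = 15850598400. So f^λ = 19! / 15850598400 = 121645100408832000 / 15850598400 = 7674480.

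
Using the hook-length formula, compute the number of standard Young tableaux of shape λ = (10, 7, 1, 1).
# SYT of shape (10, 7, 1, 1) = 795872

Hook-length formula: f^λ = n! / Π hook(c), product over all cells c of the Young diagram. For λ = (10, 7, 1, 1), n = 19 boxes. Hook lengths by row (left-to-right, top-to-bottom): [13, 10, 9, 8, 7, 6, 5, 3, 2, 1]; [9, 6, 5, 4, 3, 2, 1]; [2]; [1]. Product of hooks = 152845056000. So f^λ = 19! / 152845056000 = 121645100408832000 / 152845056000 = 795872.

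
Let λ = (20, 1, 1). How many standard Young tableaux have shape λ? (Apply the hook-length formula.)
# SYT of shape (20, 1, 1) = 210

Hook-length formula: f^λ = n! / Π hook(c), product over all cells c of the Young diagram. For λ = (20, 1, 1), n = 22 boxes. Hook lengths by row (left-to-right, top-to-bottom): [22, 19, 18, 17, 16, 15, 14, 13, 12, 11, 10, 9, 8, 7, 6, 5, 4, 3, 2, 1]; [2]; [1]. Product of hooks = 5352384417988608000. So f^λ = 22! / 5352384417988608000 = 1124000727777607680000 / 5352384417988608000 = 210.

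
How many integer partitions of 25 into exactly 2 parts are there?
p(25, 2 parts) = 12

Partitions of n into exactly k parts are in bijection with partitions of n − k into at most k parts (subtract 1 from each part). So p(25, exactly 2) = p(23, parts ≤ 2). Computing via the recurrence p(m, j) = p(m, j−1) + p(m−j, j) gives 12.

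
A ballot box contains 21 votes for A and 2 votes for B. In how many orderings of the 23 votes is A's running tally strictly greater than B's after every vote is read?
Strict-lead orderings = 209

Total orderings of the 23 votes with 21 for A: C(23, 21) = 253. By the Bertrand ballot formula (Cycle Lemma / reflection principle), the number of orderings in which A is strictly ahead of B throughout is (p − q)/(p + q) · C(p + q, p) = (21 − 2)/(21 + 2) · 253 = 209.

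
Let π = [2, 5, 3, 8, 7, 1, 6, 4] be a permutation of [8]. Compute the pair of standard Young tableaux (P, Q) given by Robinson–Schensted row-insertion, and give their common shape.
P = [1, 3, 4] / [2, 6] / [5, 7] / [8];  Q = [1, 2, 4] / [3, 5] / [6, 7] / [8];  common shape = (3, 2, 2, 1)

Row-insert the values π_1, π_2, … into P one at a time, bumping the leftmost entry strictly greater than the inserted value down to the next row. The recording tableau Q records, in position (i, j), the step at which that cell was added to P.
  Insert 2 (step 1): P = [2];  Q = [1]
  Insert 5 (step 2): P = [2, 5];  Q = [1, 2]
  Insert 3 (step 3): P = [2, 3] / [5];  Q = [1, 2] / [3]
  Insert 8 (step 4): P = [2, 3, 8] / [5];  Q = [1, 2, 4] / [3]
  Insert 7 (step 5): P = [2, 3, 7] / [5, 8];  Q = [1, 2, 4] / [3, 5]
  Insert 1 (step 6): P = [1, 3, 7] / [2, 8] / [5];  Q = [1, 2, 4] / [3, 5] / [6]
  Insert 6 (step 7): P = [1, 3, 6] / [2, 7] / [5, 8];  Q = [1, 2, 4] / [3, 5] / [6, 7]
  Insert 4 (step 8): P = [1, 3, 4] / [2, 6] / [5, 7] / [8];  Q = [1, 2, 4] / [3, 5] / [6, 7] / [8]
Final shape: (3, 2, 2, 1).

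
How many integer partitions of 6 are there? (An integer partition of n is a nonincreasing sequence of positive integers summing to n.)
p(6) = 11

List all partitions of 6: 6, 5+1, 4+2, 4+1+1, 3+3, 3+2+1, 3+1+1+1, 2+2+2, 2+2+1+1, 2+1+1+1+1, 1+1+1+1+1+1. Counting them gives p(6) = 11.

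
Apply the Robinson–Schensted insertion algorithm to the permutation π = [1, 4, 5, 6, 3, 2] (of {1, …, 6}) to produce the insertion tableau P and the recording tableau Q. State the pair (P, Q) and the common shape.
P = [1, 2, 5, 6] / [3] / [4];  Q = [1, 2, 3, 4] / [5] / [6];  common shape = (4, 1, 1)

Row-insert the values π_1, π_2, … into P one at a time, bumping the leftmost entry strictly greater than the inserted value down to the next row. The recording tableau Q records, in position (i, j), the step at which that cell was added to P.
  Insert 1 (step 1): P = [1];  Q = [1]
  Insert 4 (step 2): P = [1, 4];  Q = [1, 2]
  Insert 5 (step 3): P = [1, 4, 5];  Q = [1, 2, 3]
  Insert 6 (step 4): P = [1, 4, 5, 6];  Q = [1, 2, 3, 4]
  Insert 3 (step 5): P = [1, 3, 5, 6] / [4];  Q = [1, 2, 3, 4] / [5]
  Insert 2 (step 6): P = [1, 2, 5, 6] / [3] / [4];  Q = [1, 2, 3, 4] / [5] / [6]
Final shape: (4, 1, 1).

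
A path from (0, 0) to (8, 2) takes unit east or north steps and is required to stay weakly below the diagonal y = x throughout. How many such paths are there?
Number of paths = 35

By the reflection principle (André's argument), the number of monotone paths to (8, 2) with n ≤ m that never go above y = x is C(10, 8) − C(10, 9) = 45 − 10 = 35.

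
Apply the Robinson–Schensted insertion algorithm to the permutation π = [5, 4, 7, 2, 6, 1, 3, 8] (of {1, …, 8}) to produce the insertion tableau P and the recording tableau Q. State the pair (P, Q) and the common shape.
P = [1, 3, 8] / [2, 6] / [4, 7] / [5];  Q = [1, 3, 8] / [2, 5] / [4, 7] / [6];  common shape = (3, 2, 2, 1)

Row-insert the values π_1, π_2, … into P one at a time, bumping the leftmost entry strictly greater than the inserted value down to the next row. The recording tableau Q records, in position (i, j), the step at which that cell was added to P.
  Insert 5 (step 1): P = [5];  Q = [1]
  Insert 4 (step 2): P = [4] / [5];  Q = [1] / [2]
  Insert 7 (step 3): P = [4, 7] / [5];  Q = [1, 3] / [2]
  Insert 2 (step 4): P = [2, 7] / [4] / [5];  Q = [1, 3] / [2] / [4]
  Insert 6 (step 5): P = [2, 6] / [4, 7] / [5];  Q = [1, 3] / [2, 5] / [4]
  Insert 1 (step 6): P = [1, 6] / [2, 7] / [4] / [5];  Q = [1, 3] / [2, 5] / [4] / [6]
  Insert 3 (step 7): P = [1, 3] / [2, 6] / [4, 7] / [5];  Q = [1, 3] / [2, 5] / [4, 7] / [6]
  Insert 8 (step 8): P = [1, 3, 8] / [2, 6] / [4, 7] / [5];  Q = [1, 3, 8] / [2, 5] / [4, 7] / [6]
Final shape: (3, 2, 2, 1).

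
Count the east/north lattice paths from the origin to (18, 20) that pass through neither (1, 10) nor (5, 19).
Number of paths = 33484716529

Inclusion–exclusion. Total paths: C(38, 18) = 33578000610. Through P₁: C(11, 1)·C(27, 17) = 92799135. Through P₂: C(24, 5)·C(14, 13) = 595056. Since P₁ is strictly southwest of P₂, a monotone path through both must visit P₁ then P₂; paths through both = C(11, 1)·C(13, 4)·C(14, 13) = 110110. Avoid both = 33578000610 − 92799135 − 595056 + 110110 = 33484716529.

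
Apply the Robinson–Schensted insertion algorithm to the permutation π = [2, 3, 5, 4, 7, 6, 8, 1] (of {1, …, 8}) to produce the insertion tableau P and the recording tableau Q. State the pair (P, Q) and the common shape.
P = [1, 3, 4, 6, 8] / [2, 7] / [5];  Q = [1, 2, 3, 5, 7] / [4, 6] / [8];  common shape = (5, 2, 1)

Row-insert the values π_1, π_2, … into P one at a time, bumping the leftmost entry strictly greater than the inserted value down to the next row. The recording tableau Q records, in position (i, j), the step at which that cell was added to P.
  Insert 2 (step 1): P = [2];  Q = [1]
  Insert 3 (step 2): P = [2, 3];  Q = [1, 2]
  Insert 5 (step 3): P = [2, 3, 5];  Q = [1, 2, 3]
  Insert 4 (step 4): P = [2, 3, 4] / [5];  Q = [1, 2, 3] / [4]
  Insert 7 (step 5): P = [2, 3, 4, 7] / [5];  Q = [1, 2, 3, 5] / [4]
  Insert 6 (step 6): P = [2, 3, 4, 6] / [5, 7];  Q = [1, 2, 3, 5] / [4, 6]
  Insert 8 (step 7): P = [2, 3, 4, 6, 8] / [5, 7];  Q = [1, 2, 3, 5, 7] / [4, 6]
  Insert 1 (step 8): P = [1, 3, 4, 6, 8] / [2, 7] / [5];  Q = [1, 2, 3, 5, 7] / [4, 6] / [8]
Final shape: (5, 2, 1).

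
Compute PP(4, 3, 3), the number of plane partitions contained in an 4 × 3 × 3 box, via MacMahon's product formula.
PP(4, 3, 3) = 4116

Evaluate the triple product over i = 1..4, j = 1..3, k = 1..3. The factors are (2/1) · (3/2) · (4/3) · (3/2) · (4/3) · (5/4) · (4/3) · (5/4) · … (36 factors total). The numerators and denominators telescope so the product is an integer; carrying out the multiplication exactly gives PP(4, 3, 3) = 4116.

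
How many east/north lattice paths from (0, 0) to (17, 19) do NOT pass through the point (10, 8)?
Number of paths = 7204942008

Total paths from (0, 0) to (17, 19): C(36, 17) = 8597496600. Paths through (10, 8): (paths (0, 0) → (10, 8)) × (paths (10, 8) → (17, 19)) = C(18, 10) · C(18, 7) = 43758 · 31824 = 1392554592. Avoidance count = 8597496600 − 1392554592 = 7204942008.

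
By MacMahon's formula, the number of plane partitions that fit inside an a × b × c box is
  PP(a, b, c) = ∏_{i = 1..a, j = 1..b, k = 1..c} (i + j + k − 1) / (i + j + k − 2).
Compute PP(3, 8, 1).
PP(3, 8, 1) = 165

Evaluate the triple product over i = 1..3, j = 1..8, k = 1..1. The factors are (2/1) · (3/2) · (4/3) · (5/4) · (6/5) · (7/6) · (8/7) · (9/8) · … (24 factors total). The numerators and denominators telescope so the product is an integer; carrying out the multiplication exactly gives PP(3, 8, 1) = 165.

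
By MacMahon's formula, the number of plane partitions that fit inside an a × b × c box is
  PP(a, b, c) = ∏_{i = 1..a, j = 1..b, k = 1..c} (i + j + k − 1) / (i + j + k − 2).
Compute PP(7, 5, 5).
PP(7, 5, 5) = 30107635272

Evaluate the triple product over i = 1..7, j = 1..5, k = 1..5. The factors are (2/1) · (3/2) · (4/3) · (5/4) · (6/5) · (3/2) · (4/3) · (5/4) · … (175 factors total). The numerators and denominators telescope so the product is an integer; carrying out the multiplication exactly gives PP(7, 5, 5) = 30107635272.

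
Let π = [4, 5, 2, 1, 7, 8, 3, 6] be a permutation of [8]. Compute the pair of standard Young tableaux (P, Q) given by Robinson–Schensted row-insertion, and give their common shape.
P = [1, 3, 6, 8] / [2, 5, 7] / [4];  Q = [1, 2, 5, 6] / [3, 7, 8] / [4];  common shape = (4, 3, 1)

Row-insert the values π_1, π_2, … into P one at a time, bumping the leftmost entry strictly greater than the inserted value down to the next row. The recording tableau Q records, in position (i, j), the step at which that cell was added to P.
  Insert 4 (step 1): P = [4];  Q = [1]
  Insert 5 (step 2): P = [4, 5];  Q = [1, 2]
  Insert 2 (step 3): P = [2, 5] / [4];  Q = [1, 2] / [3]
  Insert 1 (step 4): P = [1, 5] / [2] / [4];  Q = [1, 2] / [3] / [4]
  Insert 7 (step 5): P = [1, 5, 7] / [2] / [4];  Q = [1, 2, 5] / [3] / [4]
  Insert 8 (step 6): P = [1, 5, 7, 8] / [2] / [4];  Q = [1, 2, 5, 6] / [3] / [4]
  Insert 3 (step 7): P = [1, 3, 7, 8] / [2, 5] / [4];  Q = [1, 2, 5, 6] / [3, 7] / [4]
  Insert 6 (step 8): P = [1, 3, 6, 8] / [2, 5, 7] / [4];  Q = [1, 2, 5, 6] / [3, 7, 8] / [4]
Final shape: (4, 3, 1).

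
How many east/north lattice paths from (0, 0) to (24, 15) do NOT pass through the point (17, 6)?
Number of paths = 23986006980

Total paths from (0, 0) to (24, 15): C(39, 24) = 25140840660. Paths through (17, 6): (paths (0, 0) → (17, 6)) × (paths (17, 6) → (24, 15)) = C(23, 17) · C(16, 7) = 100947 · 11440 = 1154833680. Avoidance count = 25140840660 − 1154833680 = 23986006980.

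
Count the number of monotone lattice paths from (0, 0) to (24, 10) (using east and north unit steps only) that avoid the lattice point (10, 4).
Number of paths = 92329380

Total paths from (0, 0) to (24, 10): C(34, 24) = 131128140. Paths through (10, 4): (paths (0, 0) → (10, 4)) × (paths (10, 4) → (24, 10)) = C(14, 10) · C(20, 14) = 1001 · 38760 = 38798760. Avoidance count = 131128140 − 38798760 = 92329380.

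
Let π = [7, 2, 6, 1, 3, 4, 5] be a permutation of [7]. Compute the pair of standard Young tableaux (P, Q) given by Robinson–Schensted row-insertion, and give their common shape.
P = [1, 3, 4, 5] / [2, 6] / [7];  Q = [1, 3, 6, 7] / [2, 5] / [4];  common shape = (4, 2, 1)

Row-insert the values π_1, π_2, … into P one at a time, bumping the leftmost entry strictly greater than the inserted value down to the next row. The recording tableau Q records, in position (i, j), the step at which that cell was added to P.
  Insert 7 (step 1): P = [7];  Q = [1]
  Insert 2 (step 2): P = [2] / [7];  Q = [1] / [2]
  Insert 6 (step 3): P = [2, 6] / [7];  Q = [1, 3] / [2]
  Insert 1 (step 4): P = [1, 6] / [2] / [7];  Q = [1, 3] / [2] / [4]
  Insert 3 (step 5): P = [1, 3] / [2, 6] / [7];  Q = [1, 3] / [2, 5] / [4]
  Insert 4 (step 6): P = [1, 3, 4] / [2, 6] / [7];  Q = [1, 3, 6] / [2, 5] / [4]
  Insert 5 (step 7): P = [1, 3, 4, 5] / [2, 6] / [7];  Q = [1, 3, 6, 7] / [2, 5] / [4]
Final shape: (4, 2, 1).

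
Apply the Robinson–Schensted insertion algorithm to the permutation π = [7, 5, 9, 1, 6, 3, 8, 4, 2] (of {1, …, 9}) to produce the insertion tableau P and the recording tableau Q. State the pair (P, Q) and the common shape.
P = [1, 2, 4] / [3, 6, 8] / [5, 9] / [7];  Q = [1, 3, 7] / [2, 5, 8] / [4, 6] / [9];  common shape = (3, 3, 2, 1)

Row-insert the values π_1, π_2, … into P one at a time, bumping the leftmost entry strictly greater than the inserted value down to the next row. The recording tableau Q records, in position (i, j), the step at which that cell was added to P.
  Insert 7 (step 1): P = [7];  Q = [1]
  Insert 5 (step 2): P = [5] / [7];  Q = [1] / [2]
  Insert 9 (step 3): P = [5, 9] / [7];  Q = [1, 3] / [2]
  Insert 1 (step 4): P = [1, 9] / [5] / [7];  Q = [1, 3] / [2] / [4]
  Insert 6 (step 5): P = [1, 6] / [5, 9] / [7];  Q = [1, 3] / [2, 5] / [4]
  Insert 3 (step 6): P = [1, 3] / [5, 6] / [7, 9];  Q = [1, 3] / [2, 5] / [4, 6]
  Insert 8 (step 7): P = [1, 3, 8] / [5, 6] / [7, 9];  Q = [1, 3, 7] / [2, 5] / [4, 6]
  Insert 4 (step 8): P = [1, 3, 4] / [5, 6, 8] / [7, 9];  Q = [1, 3, 7] / [2, 5, 8] / [4, 6]
  Insert 2 (step 9): P = [1, 2, 4] / [3, 6, 8] / [5, 9] / [7];  Q = [1, 3, 7] / [2, 5, 8] / [4, 6] / [9]
Final shape: (3, 3, 2, 1).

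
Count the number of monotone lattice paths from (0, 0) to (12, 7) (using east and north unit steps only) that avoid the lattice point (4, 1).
Number of paths = 35373

Total paths from (0, 0) to (12, 7): C(19, 12) = 50388. Paths through (4, 1): (paths (0, 0) → (4, 1)) × (paths (4, 1) → (12, 7)) = C(5, 4) · C(14, 8) = 5 · 3003 = 15015. Avoidance count = 50388 − 15015 = 35373.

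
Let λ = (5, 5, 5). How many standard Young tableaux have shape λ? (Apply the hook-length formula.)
# SYT of shape (5, 5, 5) = 6006

Hook-length formula: f^λ = n! / Π hook(c), product over all cells c of the Young diagram. For λ = (5, 5, 5), n = 15 boxes. Hook lengths by row (left-to-right, top-to-bottom): [7, 6, 5, 4, 3]; [6, 5, 4, 3, 2]; [5, 4, 3, 2, 1]. Product of hooks = 217728000. So f^λ = 15! / 217728000 = 1307674368000 / 217728000 = 6006.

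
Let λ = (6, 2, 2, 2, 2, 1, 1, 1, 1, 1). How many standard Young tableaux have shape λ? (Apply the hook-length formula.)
# SYT of shape (6, 2, 2, 2, 2, 1, 1, 1, 1, 1) = 2586584

Hook-length formula: f^λ = n! / Π hook(c), product over all cells c of the Young diagram. For λ = (6, 2, 2, 2, 2, 1, 1, 1, 1, 1), n = 19 boxes. Hook lengths by row (left-to-right, top-to-bottom): [15, 9, 4, 3, 2, 1]; [10, 4]; [9, 3]; [8, 2]; [7, 1]; [5]; [4]; [3]; [2]; [1]. Product of hooks = 47029248000. So f^λ = 19! / 47029248000 = 121645100408832000 / 47029248000 = 2586584.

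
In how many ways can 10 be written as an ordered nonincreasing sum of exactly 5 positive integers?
p(10, 5 parts) = 7

Partitions of n into exactly k parts ↔ partitions of n − k into at most k parts (subtract 1 from each part). For n = 10, k = 5, the partitions are: 6+1+1+1+1, 5+2+1+1+1, 4+3+1+1+1, 4+2+2+1+1, 3+3+2+1+1, 3+2+2+2+1, 2+2+2+2+2. Count = 7.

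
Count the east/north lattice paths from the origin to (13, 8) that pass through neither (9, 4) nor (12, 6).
Number of paths = 119198

Inclusion–exclusion. Total paths: C(21, 13) = 203490. Through P₁: C(13, 9)·C(8, 4) = 50050. Through P₂: C(18, 12)·C(3, 1) = 55692. Since P₁ is strictly southwest of P₂, a monotone path through both must visit P₁ then P₂; paths through both = C(13, 9)·C(5, 3)·C(3, 1) = 21450. Avoid both = 203490 − 50050 − 55692 + 21450 = 119198.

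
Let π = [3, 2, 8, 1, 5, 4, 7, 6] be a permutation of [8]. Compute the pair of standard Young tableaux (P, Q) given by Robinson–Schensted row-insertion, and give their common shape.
P = [1, 4, 6] / [2, 5, 7] / [3, 8];  Q = [1, 3, 7] / [2, 5, 8] / [4, 6];  common shape = (3, 3, 2)

Row-insert the values π_1, π_2, … into P one at a time, bumping the leftmost entry strictly greater than the inserted value down to the next row. The recording tableau Q records, in position (i, j), the step at which that cell was added to P.
  Insert 3 (step 1): P = [3];  Q = [1]
  Insert 2 (step 2): P = [2] / [3];  Q = [1] / [2]
  Insert 8 (step 3): P = [2, 8] / [3];  Q = [1, 3] / [2]
  Insert 1 (step 4): P = [1, 8] / [2] / [3];  Q = [1, 3] / [2] / [4]
  Insert 5 (step 5): P = [1, 5] / [2, 8] / [3];  Q = [1, 3] / [2, 5] / [4]
  Insert 4 (step 6): P = [1, 4] / [2, 5] / [3, 8];  Q = [1, 3] / [2, 5] / [4, 6]
  Insert 7 (step 7): P = [1, 4, 7] / [2, 5] / [3, 8];  Q = [1, 3, 7] / [2, 5] / [4, 6]
  Insert 6 (step 8): P = [1, 4, 6] / [2, 5, 7] / [3, 8];  Q = [1, 3, 7] / [2, 5, 8] / [4, 6]
Final shape: (3, 3, 2).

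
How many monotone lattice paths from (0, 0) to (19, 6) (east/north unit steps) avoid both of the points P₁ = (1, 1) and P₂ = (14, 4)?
Number of paths = 69062

Inclusion–exclusion. Total paths: C(25, 19) = 177100. Through P₁: C(2, 1)·C(23, 18) = 67298. Through P₂: C(18, 14)·C(7, 5) = 64260. Since P₁ is strictly southwest of P₂, a monotone path through both must visit P₁ then P₂; paths through both = C(2, 1)·C(16, 13)·C(7, 5) = 23520. Avoid both = 177100 − 67298 − 64260 + 23520 = 69062.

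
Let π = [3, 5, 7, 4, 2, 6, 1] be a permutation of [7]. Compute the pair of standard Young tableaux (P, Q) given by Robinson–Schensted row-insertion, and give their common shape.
P = [1, 4, 6] / [2, 7] / [3] / [5];  Q = [1, 2, 3] / [4, 6] / [5] / [7];  common shape = (3, 2, 1, 1)

Row-insert the values π_1, π_2, … into P one at a time, bumping the leftmost entry strictly greater than the inserted value down to the next row. The recording tableau Q records, in position (i, j), the step at which that cell was added to P.
  Insert 3 (step 1): P = [3];  Q = [1]
  Insert 5 (step 2): P = [3, 5];  Q = [1, 2]
  Insert 7 (step 3): P = [3, 5, 7];  Q = [1, 2, 3]
  Insert 4 (step 4): P = [3, 4, 7] / [5];  Q = [1, 2, 3] / [4]
  Insert 2 (step 5): P = [2, 4, 7] / [3] / [5];  Q = [1, 2, 3] / [4] / [5]
  Insert 6 (step 6): P = [2, 4, 6] / [3, 7] / [5];  Q = [1, 2, 3] / [4, 6] / [5]
  Insert 1 (step 7): P = [1, 4, 6] / [2, 7] / [3] / [5];  Q = [1, 2, 3] / [4, 6] / [5] / [7]
Final shape: (3, 2, 1, 1).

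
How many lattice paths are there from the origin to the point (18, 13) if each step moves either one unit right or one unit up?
Number of paths = 206253075

A monotone lattice path from (0, 0) to (18, 13) consists of 18 east steps and 13 north steps in some order, so it is determined by which 18 of the 31 steps are east. The count is C(31, 18) = 206253075.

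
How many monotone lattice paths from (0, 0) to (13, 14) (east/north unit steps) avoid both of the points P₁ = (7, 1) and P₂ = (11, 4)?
Number of paths = 19769634

Inclusion–exclusion. Total paths: C(27, 13) = 20058300. Through P₁: C(8, 7)·C(19, 6) = 217056. Through P₂: C(15, 11)·C(12, 2) = 90090. Since P₁ is strictly southwest of P₂, a monotone path through both must visit P₁ then P₂; paths through both = C(8, 7)·C(7, 4)·C(12, 2) = 18480. Avoid both = 20058300 − 217056 − 90090 + 18480 = 19769634.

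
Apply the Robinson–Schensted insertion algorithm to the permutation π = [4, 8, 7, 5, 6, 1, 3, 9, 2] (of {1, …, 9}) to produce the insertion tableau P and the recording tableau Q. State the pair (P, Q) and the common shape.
P = [1, 2, 6, 9] / [3, 5] / [4] / [7] / [8];  Q = [1, 2, 5, 8] / [3, 7] / [4] / [6] / [9];  common shape = (4, 2, 1, 1, 1)

Row-insert the values π_1, π_2, … into P one at a time, bumping the leftmost entry strictly greater than the inserted value down to the next row. The recording tableau Q records, in position (i, j), the step at which that cell was added to P.
  Insert 4 (step 1): P = [4];  Q = [1]
  Insert 8 (step 2): P = [4, 8];  Q = [1, 2]
  Insert 7 (step 3): P = [4, 7] / [8];  Q = [1, 2] / [3]
  Insert 5 (step 4): P = [4, 5] / [7] / [8];  Q = [1, 2] / [3] / [4]
  Insert 6 (step 5): P = [4, 5, 6] / [7] / [8];  Q = [1, 2, 5] / [3] / [4]
  Insert 1 (step 6): P = [1, 5, 6] / [4] / [7] / [8];  Q = [1, 2, 5] / [3] / [4] / [6]
  Insert 3 (step 7): P = [1, 3, 6] / [4, 5] / [7] / [8];  Q = [1, 2, 5] / [3, 7] / [4] / [6]
  Insert 9 (step 8): P = [1, 3, 6, 9] / [4, 5] / [7] / [8];  Q = [1, 2, 5, 8] / [3, 7] / [4] / [6]
  Insert 2 (step 9): P = [1, 2, 6, 9] / [3, 5] / [4] / [7] / [8];  Q = [1, 2, 5, 8] / [3, 7] / [4] / [6] / [9]
Final shape: (4, 2, 1, 1, 1).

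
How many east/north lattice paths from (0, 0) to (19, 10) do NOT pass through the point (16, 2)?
Number of paths = 20004765

Total paths from (0, 0) to (19, 10): C(29, 19) = 20030010. Paths through (16, 2): (paths (0, 0) → (16, 2)) × (paths (16, 2) → (19, 10)) = C(18, 16) · C(11, 3) = 153 · 165 = 25245. Avoidance count = 20030010 − 25245 = 20004765.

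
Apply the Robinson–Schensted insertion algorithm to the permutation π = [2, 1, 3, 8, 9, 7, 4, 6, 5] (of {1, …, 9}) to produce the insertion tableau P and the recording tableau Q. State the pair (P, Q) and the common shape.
P = [1, 3, 4, 5] / [2, 6, 9] / [7] / [8];  Q = [1, 3, 4, 5] / [2, 6, 8] / [7] / [9];  common shape = (4, 3, 1, 1)

Row-insert the values π_1, π_2, … into P one at a time, bumping the leftmost entry strictly greater than the inserted value down to the next row. The recording tableau Q records, in position (i, j), the step at which that cell was added to P.
  Insert 2 (step 1): P = [2];  Q = [1]
  Insert 1 (step 2): P = [1] / [2];  Q = [1] / [2]
  Insert 3 (step 3): P = [1, 3] / [2];  Q = [1, 3] / [2]
  Insert 8 (step 4): P = [1, 3, 8] / [2];  Q = [1, 3, 4] / [2]
  Insert 9 (step 5): P = [1, 3, 8, 9] / [2];  Q = [1, 3, 4, 5] / [2]
  Insert 7 (step 6): P = [1, 3, 7, 9] / [2, 8];  Q = [1, 3, 4, 5] / [2, 6]
  Insert 4 (step 7): P = [1, 3, 4, 9] / [2, 7] / [8];  Q = [1, 3, 4, 5] / [2, 6] / [7]
  Insert 6 (step 8): P = [1, 3, 4, 6] / [2, 7, 9] / [8];  Q = [1, 3, 4, 5] / [2, 6, 8] / [7]
  Insert 5 (step 9): P = [1, 3, 4, 5] / [2, 6, 9] / [7] / [8];  Q = [1, 3, 4, 5] / [2, 6, 8] / [7] / [9]
Final shape: (4, 3, 1, 1).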